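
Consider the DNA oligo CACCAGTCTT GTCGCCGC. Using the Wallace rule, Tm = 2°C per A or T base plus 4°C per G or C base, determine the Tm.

60°C

Base counts: C=8, A=2, G=4, T=4
A+T = 6, G+C = 12
Tm = 2(6) + 4(12) = 12 + 48 = 60°C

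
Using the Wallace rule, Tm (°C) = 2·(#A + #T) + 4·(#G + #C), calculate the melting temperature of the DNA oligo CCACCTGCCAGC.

Scanning the sequence gives T=1, G=2, A=2, C=7.
So N_AT = 3 and N_GC = 9.
Tm = 2(3) + 4(9) = 6 + 36 = 42°C

42°C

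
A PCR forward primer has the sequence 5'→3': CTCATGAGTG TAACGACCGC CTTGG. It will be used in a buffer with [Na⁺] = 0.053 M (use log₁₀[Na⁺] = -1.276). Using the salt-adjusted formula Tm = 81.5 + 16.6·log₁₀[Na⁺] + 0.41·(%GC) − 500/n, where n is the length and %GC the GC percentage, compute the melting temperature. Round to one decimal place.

Length n = 25. C=7, G=7, A=5, T=6
G+C = 14, so %GC = 14/25 × 100 = 56%
Salt term: 16.6 × (-1.276) = -21.182
GC term: 0.41 × 56 = 22.96; length term: −500/25 = −20
Tm = 81.5 + (-21.182) + 22.96 − 20 = 63.278 → 63.3°C

63.3°C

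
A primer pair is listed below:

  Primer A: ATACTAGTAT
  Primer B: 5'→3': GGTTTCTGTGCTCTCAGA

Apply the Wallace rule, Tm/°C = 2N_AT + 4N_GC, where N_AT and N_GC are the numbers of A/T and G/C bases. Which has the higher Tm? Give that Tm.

Primer B, 54°C

Primer A: A+T=8, G+C=2 → Tm = 2(8)+4(2) = 24°C
Primer B: A+T=9, G+C=9 → Tm = 2(9)+4(9) = 54°C
24°C vs 54°C → primer B is higher.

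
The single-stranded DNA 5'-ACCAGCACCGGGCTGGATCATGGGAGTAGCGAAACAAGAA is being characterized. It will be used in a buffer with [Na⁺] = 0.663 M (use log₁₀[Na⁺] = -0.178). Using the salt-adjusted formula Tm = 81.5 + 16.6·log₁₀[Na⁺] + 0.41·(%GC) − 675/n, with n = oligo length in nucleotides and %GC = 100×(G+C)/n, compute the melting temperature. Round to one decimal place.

Length n = 40. Base counts: G=13, C=9, T=4, A=14
G+C = 22, so %GC = 22/40 × 100 = 55%
Salt term: 16.6 × (-0.178) = -2.955
GC term: 0.41 × 55 = 22.55; length term: −675/40 = −16.875
Tm = 81.5 + (-2.955) + 22.55 − 16.875 = 84.22 → 84.2°C

84.2°C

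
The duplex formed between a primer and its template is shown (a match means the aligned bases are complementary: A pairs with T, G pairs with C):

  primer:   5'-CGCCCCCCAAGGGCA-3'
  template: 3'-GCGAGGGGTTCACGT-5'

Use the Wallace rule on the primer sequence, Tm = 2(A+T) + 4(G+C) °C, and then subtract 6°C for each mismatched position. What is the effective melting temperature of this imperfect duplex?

42°C

Primer base counts: A=3, T=0, G=4, C=8 → A+T=3, G+C=12
Perfect-match Tm = 2(3) + 4(12) = 6 + 48 = 54°C
Mismatches (positions where the bases are not complementary): 2 (at positions 4, 12)
Effective Tm = 54 − 2×6 = 54 − 12 = 42°C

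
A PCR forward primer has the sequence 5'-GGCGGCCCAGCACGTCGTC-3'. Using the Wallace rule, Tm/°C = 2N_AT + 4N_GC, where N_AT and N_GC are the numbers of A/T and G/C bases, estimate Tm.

68°C

G=7, C=8, A=2, T=2
A+T = 4, G+C = 15
Tm = 2(4) + 4(15) = 8 + 60 = 68°C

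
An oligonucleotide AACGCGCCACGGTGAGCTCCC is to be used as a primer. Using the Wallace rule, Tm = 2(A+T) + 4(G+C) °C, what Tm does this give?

A=4, G=6, C=9, T=2
So N_AT = 6 and N_GC = 15.
Tm = 4·15 + 2·6 = 60 + 12 = 72°C

72°C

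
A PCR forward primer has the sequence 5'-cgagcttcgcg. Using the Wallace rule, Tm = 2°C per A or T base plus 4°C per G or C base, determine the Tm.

38°C

Scanning the sequence gives T=2, G=4, C=4, A=1.
So N_AT = 3 and N_GC = 8.
Tm = 2(3) + 4(8) = 6 + 32 = 38°C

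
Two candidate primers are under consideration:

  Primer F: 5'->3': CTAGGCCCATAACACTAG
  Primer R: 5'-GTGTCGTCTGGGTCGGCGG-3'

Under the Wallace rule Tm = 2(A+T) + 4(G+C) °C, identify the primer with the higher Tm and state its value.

Primer F: A+T=9, G+C=9 → Tm = 2(9)+4(9) = 54°C
Primer R: A+T=5, G+C=14 → Tm = 2(5)+4(14) = 66°C
54°C vs 66°C → primer R is higher.

Primer R, 66°C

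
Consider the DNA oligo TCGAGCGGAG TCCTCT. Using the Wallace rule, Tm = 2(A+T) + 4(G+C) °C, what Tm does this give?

Counting bases: T=4, A=2, G=5, C=5
A+T = 6, G+C = 10
Tm = 2×6 + 4×10 = 52°C

52°C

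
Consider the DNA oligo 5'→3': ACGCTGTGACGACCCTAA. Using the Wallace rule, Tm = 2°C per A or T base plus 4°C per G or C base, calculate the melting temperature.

56°C

Base counts: T=3, A=5, C=6, G=4
So N_AT = 8 and N_GC = 10.
Tm = 2(8) + 4(10) = 16 + 40 = 56°C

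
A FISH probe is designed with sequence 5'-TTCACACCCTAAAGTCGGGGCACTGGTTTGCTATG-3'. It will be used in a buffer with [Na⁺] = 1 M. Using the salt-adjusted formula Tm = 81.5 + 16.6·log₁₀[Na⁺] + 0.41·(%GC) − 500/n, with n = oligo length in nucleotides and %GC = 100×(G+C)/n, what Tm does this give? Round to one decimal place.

Length n = 35. Counting bases: A=7, G=9, T=10, C=9
G+C = 18, so %GC = 18/35 × 100 = 51.429%
Salt term: 16.6 × (0) = 0
GC term: 0.41 × 51.429 = 21.086; length term: −500/35 = −14.286
Tm = 81.5 + (0) + 21.086 − 14.286 = 88.3 → 88.3°C

88.3°C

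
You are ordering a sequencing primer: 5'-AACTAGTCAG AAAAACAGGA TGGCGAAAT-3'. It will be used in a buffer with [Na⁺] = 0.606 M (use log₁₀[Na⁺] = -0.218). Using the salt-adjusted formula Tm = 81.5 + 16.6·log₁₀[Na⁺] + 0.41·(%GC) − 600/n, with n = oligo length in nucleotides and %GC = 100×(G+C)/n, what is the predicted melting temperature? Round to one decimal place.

72.7°C

Length n = 29. C=4, A=14, G=7, T=4
G+C = 11, so %GC = 11/29 × 100 = 37.931%
Salt term: 16.6 × (-0.218) = -3.619
GC term: 0.41 × 37.931 = 15.552; length term: −600/29 = −20.69
Tm = 81.5 + (-3.619) + 15.552 − 20.69 = 72.743 → 72.7°C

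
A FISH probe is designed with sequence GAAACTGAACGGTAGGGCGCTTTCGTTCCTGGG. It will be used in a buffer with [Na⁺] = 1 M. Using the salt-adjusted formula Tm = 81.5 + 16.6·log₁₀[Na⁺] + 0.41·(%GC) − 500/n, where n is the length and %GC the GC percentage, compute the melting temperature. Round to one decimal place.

90.0°C

Length n = 33. Counting bases: T=8, A=6, G=12, C=7
G+C = 19, so %GC = 19/33 × 100 = 57.576%
Salt term: 16.6 × (0) = 0
GC term: 0.41 × 57.576 = 23.606; length term: −500/33 = −15.152
Tm = 81.5 + (0) + 23.606 − 15.152 = 89.954 → 90.0°C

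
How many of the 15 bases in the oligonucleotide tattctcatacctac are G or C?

5

Scanning the sequence gives A=4, G=0, T=6, C=5.
G+C = 0 + 5 = 5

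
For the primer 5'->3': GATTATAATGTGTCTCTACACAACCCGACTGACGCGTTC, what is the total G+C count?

C=11, G=7, A=10, T=11
Total G or C: 7 + 11 = 18

18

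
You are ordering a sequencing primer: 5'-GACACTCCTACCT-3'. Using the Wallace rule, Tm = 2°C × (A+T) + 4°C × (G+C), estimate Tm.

Base counts: T=3, G=1, A=3, C=6
AT pairs contribute 6, GC pairs contribute 7.
Tm = 2(6) + 4(7) = 12 + 28 = 40°C

40°C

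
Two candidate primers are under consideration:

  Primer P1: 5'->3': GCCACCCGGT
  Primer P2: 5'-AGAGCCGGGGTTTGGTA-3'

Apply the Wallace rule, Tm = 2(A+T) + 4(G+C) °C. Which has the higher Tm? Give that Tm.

Primer P1: A+T=2, G+C=8 → Tm = 2(2)+4(8) = 36°C
Primer P2: A+T=7, G+C=10 → Tm = 2(7)+4(10) = 54°C
36°C vs 54°C → primer P2 is higher.

Primer P2, 54°C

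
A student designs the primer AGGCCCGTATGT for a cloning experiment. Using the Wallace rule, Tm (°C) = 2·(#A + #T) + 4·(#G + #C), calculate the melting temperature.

Base counts: G=4, A=2, C=3, T=3
So N_AT = 5 and N_GC = 7.
Tm = 2×5 + 4×7 = 38°C

38°C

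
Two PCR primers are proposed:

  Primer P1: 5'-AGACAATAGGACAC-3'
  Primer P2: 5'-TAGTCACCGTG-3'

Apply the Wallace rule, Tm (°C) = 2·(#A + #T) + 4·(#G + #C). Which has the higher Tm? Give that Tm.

Primer P1: A+T=8, G+C=6 → Tm = 2(8)+4(6) = 40°C
Primer P2: A+T=5, G+C=6 → Tm = 2(5)+4(6) = 34°C
40°C vs 34°C → primer P1 is higher.

Primer P1, 40°C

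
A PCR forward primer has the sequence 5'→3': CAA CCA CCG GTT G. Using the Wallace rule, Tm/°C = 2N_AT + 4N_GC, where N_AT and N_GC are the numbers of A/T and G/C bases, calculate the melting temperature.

42°C

Scanning the sequence gives C=5, G=3, T=2, A=3.
AT pairs contribute 5, GC pairs contribute 8.
Tm = 4·8 + 2·5 = 32 + 10 = 42°C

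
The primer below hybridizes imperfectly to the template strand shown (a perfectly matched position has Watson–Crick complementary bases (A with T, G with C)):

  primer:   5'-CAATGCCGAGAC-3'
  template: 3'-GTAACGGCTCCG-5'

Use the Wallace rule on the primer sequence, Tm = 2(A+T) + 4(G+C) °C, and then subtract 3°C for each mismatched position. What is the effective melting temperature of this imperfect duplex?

Primer base counts: A=4, T=1, G=3, C=4 → A+T=5, G+C=7
Perfect-match Tm = 2(5) + 4(7) = 10 + 28 = 38°C
Mismatches (positions where the bases are not complementary): 2 (at positions 3, 11)
Effective Tm = 38 − 2×3 = 38 − 6 = 32°C

32°C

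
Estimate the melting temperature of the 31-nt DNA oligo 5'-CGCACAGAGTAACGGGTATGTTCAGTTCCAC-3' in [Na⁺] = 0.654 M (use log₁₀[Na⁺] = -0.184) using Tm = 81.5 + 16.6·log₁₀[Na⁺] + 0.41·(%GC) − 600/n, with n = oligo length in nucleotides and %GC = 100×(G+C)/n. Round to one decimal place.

80.3°C

Length n = 31. Base counts: A=8, C=8, G=8, T=7
G+C = 16, so %GC = 16/31 × 100 = 51.613%
Salt term: 16.6 × (-0.184) = -3.054
GC term: 0.41 × 51.613 = 21.161; length term: −600/31 = −19.355
Tm = 81.5 + (-3.054) + 21.161 − 19.355 = 80.252 → 80.3°C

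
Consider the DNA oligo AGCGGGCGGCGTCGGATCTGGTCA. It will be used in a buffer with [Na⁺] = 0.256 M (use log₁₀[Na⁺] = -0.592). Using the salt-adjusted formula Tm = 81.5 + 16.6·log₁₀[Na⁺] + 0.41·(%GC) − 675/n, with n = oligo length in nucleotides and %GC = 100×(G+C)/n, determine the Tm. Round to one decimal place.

Length n = 24. Base counts: T=4, A=3, C=6, G=11
G+C = 17, so %GC = 17/24 × 100 = 70.833%
Salt term: 16.6 × (-0.592) = -9.827
GC term: 0.41 × 70.833 = 29.042; length term: −675/24 = −28.125
Tm = 81.5 + (-9.827) + 29.042 − 28.125 = 72.59 → 72.6°C

72.6°C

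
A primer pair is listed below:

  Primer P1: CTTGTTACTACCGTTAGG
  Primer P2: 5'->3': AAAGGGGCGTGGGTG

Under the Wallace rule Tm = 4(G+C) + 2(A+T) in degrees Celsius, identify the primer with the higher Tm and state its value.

Primer P1: A+T=10, G+C=8 → Tm = 2(10)+4(8) = 52°C
Primer P2: A+T=5, G+C=10 → Tm = 2(5)+4(10) = 50°C
52°C vs 50°C → primer P1 is higher.

Primer P1, 52°C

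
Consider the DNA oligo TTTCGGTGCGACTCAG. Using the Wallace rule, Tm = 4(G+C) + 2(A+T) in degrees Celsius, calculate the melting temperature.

C=4, T=5, A=2, G=5
A+T = 7, G+C = 9
Tm = 4·9 + 2·7 = 36 + 14 = 50°C

50°C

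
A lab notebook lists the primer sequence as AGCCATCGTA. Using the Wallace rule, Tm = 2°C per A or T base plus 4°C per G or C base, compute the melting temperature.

30°C

Counting bases: C=3, G=2, A=3, T=2
AT pairs contribute 5, GC pairs contribute 5.
Tm = 2×5 + 4×5 = 30°C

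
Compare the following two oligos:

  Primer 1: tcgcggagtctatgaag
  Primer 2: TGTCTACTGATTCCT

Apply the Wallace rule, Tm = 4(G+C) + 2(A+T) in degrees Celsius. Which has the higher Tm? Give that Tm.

Primer 1, 52°C

Primer 1: A+T=8, G+C=9 → Tm = 2(8)+4(9) = 52°C
Primer 2: A+T=9, G+C=6 → Tm = 2(9)+4(6) = 42°C
52°C vs 42°C → primer 1 is higher.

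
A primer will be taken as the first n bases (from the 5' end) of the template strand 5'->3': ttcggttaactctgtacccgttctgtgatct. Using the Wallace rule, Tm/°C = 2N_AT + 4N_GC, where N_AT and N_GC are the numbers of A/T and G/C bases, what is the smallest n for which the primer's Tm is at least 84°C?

First 28 bases: TTCGGTTAACTCTGTACCCGTTCTGTGA → Tm = 82°C (< 84°C)
First 29 bases: TTCGGTTAACTCTGTACCCGTTCTGTGAT → Tm = 84°C (≥ 84°C)
Each additional base adds 2°C (A/T) or 4°C (G/C), so Tm is non-decreasing in n; n = 29 is the first length to reach 84°C.

n = 29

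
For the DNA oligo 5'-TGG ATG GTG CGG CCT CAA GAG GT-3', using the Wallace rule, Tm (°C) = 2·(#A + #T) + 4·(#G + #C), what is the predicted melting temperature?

74°C

Scanning the sequence gives T=5, G=10, A=4, C=4.
AT pairs contribute 9, GC pairs contribute 14.
Tm = 2×9 + 4×14 = 74°C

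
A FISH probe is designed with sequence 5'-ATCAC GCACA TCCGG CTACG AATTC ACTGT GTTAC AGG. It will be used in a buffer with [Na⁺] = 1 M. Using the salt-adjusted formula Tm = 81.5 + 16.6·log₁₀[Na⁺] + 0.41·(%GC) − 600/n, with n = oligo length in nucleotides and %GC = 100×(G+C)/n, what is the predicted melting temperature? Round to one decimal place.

86.2°C

Length n = 38. G=8, C=11, T=9, A=10
G+C = 19, so %GC = 19/38 × 100 = 50%
Salt term: 16.6 × (0) = 0
GC term: 0.41 × 50 = 20.5; length term: −600/38 = −15.789
Tm = 81.5 + (0) + 20.5 − 15.789 = 86.211 → 86.2°C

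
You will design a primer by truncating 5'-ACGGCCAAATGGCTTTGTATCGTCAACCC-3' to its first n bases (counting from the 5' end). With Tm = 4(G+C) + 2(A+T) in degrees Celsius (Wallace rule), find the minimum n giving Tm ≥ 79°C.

First 26 bases: ACGGCCAAATGGCTTTGTATCGTCAA → Tm = 76°C (< 79°C)
First 27 bases: ACGGCCAAATGGCTTTGTATCGTCAAC → Tm = 80°C (≥ 79°C)
Each additional base adds 2°C (A/T) or 4°C (G/C), so Tm is non-decreasing in n; n = 27 is the first length to reach 79°C.

n = 27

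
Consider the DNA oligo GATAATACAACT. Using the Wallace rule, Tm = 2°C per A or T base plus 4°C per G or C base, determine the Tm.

Counting bases: C=2, G=1, A=6, T=3
AT pairs contribute 9, GC pairs contribute 3.
Tm = 2×9 + 4×3 = 30°C

30°C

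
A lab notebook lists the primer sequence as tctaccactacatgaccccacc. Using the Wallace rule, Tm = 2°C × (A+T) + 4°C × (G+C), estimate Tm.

68°C

Scanning the sequence gives T=4, G=1, C=11, A=6.
AT pairs contribute 10, GC pairs contribute 12.
Tm = 2×10 + 4×12 = 68°C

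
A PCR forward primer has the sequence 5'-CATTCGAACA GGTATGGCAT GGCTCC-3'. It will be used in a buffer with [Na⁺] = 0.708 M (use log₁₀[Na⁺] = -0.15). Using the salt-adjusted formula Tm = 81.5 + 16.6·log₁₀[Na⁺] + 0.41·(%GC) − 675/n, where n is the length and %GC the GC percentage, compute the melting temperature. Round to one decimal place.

75.1°C

Length n = 26. Scanning the sequence gives A=6, C=7, T=6, G=7.
G+C = 14, so %GC = 14/26 × 100 = 53.846%
Salt term: 16.6 × (-0.15) = -2.49
GC term: 0.41 × 53.846 = 22.077; length term: −675/26 = −25.962
Tm = 81.5 + (-2.49) + 22.077 − 25.962 = 75.125 → 75.1°C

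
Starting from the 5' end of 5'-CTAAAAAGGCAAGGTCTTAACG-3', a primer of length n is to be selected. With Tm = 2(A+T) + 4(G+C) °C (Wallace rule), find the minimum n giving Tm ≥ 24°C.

n = 9

First 8 bases: CTAAAAAG → Tm = 20°C (< 24°C)
First 9 bases: CTAAAAAGG → Tm = 24°C (≥ 24°C)
Each additional base adds 2°C (A/T) or 4°C (G/C), so Tm is non-decreasing in n; n = 9 is the first length to reach 24°C.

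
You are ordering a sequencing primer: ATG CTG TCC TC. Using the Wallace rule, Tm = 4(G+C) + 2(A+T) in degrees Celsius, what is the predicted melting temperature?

Counting bases: G=2, T=4, A=1, C=4
So N_AT = 5 and N_GC = 6.
Tm = 2(5) + 4(6) = 10 + 24 = 34°C

34°C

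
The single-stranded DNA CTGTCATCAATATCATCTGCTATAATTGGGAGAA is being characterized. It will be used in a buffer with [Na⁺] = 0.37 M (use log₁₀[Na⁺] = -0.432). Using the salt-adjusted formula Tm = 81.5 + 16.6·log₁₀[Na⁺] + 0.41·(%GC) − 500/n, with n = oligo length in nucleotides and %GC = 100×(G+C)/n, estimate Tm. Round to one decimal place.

74.1°C

Length n = 34. Counting bases: C=6, A=11, T=11, G=6
G+C = 12, so %GC = 12/34 × 100 = 35.294%
Salt term: 16.6 × (-0.432) = -7.171
GC term: 0.41 × 35.294 = 14.471; length term: −500/34 = −14.706
Tm = 81.5 + (-7.171) + 14.471 − 14.706 = 74.094 → 74.1°C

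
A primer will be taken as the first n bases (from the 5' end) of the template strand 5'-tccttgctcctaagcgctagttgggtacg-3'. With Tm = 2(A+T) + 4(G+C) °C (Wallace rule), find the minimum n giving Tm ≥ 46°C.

First 14 bases: TCCTTGCTCCTAAG → Tm = 42°C (< 46°C)
First 15 bases: TCCTTGCTCCTAAGC → Tm = 46°C (≥ 46°C)
Each additional base adds 2°C (A/T) or 4°C (G/C), so Tm is non-decreasing in n; n = 15 is the first length to reach 46°C.

n = 15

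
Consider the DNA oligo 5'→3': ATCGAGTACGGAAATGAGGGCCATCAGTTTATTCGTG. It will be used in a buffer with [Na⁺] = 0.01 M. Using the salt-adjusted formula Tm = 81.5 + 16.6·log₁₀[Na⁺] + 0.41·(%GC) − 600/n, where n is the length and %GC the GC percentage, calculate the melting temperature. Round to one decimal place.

Length n = 37. Scanning the sequence gives A=10, G=11, T=10, C=6.
G+C = 17, so %GC = 17/37 × 100 = 45.946%
Salt term: 16.6 × (-2) = -33.2
GC term: 0.41 × 45.946 = 18.838; length term: −600/37 = −16.216
Tm = 81.5 + (-33.2) + 18.838 − 16.216 = 50.922 → 50.9°C

50.9°C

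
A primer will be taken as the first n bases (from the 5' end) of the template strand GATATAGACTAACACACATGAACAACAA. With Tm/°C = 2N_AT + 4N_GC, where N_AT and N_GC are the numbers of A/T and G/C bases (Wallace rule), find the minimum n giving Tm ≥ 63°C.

n = 24

First 23 bases: GATATAGACTAACACACATGAAC → Tm = 62°C (< 63°C)
First 24 bases: GATATAGACTAACACACATGAACA → Tm = 64°C (≥ 63°C)
Each additional base adds 2°C (A/T) or 4°C (G/C), so Tm is non-decreasing in n; n = 24 is the first length to reach 63°C.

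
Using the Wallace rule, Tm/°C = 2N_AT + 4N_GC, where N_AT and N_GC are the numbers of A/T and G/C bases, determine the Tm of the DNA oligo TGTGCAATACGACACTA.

48°C

G=3, C=4, T=4, A=6
A+T = 10, G+C = 7
Tm = 2(10) + 4(7) = 20 + 28 = 48°C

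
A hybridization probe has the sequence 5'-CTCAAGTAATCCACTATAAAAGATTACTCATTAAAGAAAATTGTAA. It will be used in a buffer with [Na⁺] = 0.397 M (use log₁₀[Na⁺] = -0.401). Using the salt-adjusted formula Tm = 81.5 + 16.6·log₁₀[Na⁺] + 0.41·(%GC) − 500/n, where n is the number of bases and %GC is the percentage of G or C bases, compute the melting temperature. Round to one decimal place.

73.8°C

Length n = 46. Scanning the sequence gives C=7, T=13, G=4, A=22.
G+C = 11, so %GC = 11/46 × 100 = 23.913%
Salt term: 16.6 × (-0.401) = -6.657
GC term: 0.41 × 23.913 = 9.804; length term: −500/46 = −10.87
Tm = 81.5 + (-6.657) + 9.804 − 10.87 = 73.777 → 73.8°C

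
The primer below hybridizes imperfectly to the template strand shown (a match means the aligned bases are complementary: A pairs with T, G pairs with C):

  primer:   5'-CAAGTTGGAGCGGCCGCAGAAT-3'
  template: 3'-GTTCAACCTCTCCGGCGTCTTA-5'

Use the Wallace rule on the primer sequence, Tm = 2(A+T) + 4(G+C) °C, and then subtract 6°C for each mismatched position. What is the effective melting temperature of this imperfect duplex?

Primer base counts: A=6, T=3, G=8, C=5 → A+T=9, G+C=13
Perfect-match Tm = 2(9) + 4(13) = 18 + 52 = 70°C
Mismatches (positions where the bases are not complementary): 1 (at position 11)
Effective Tm = 70 − 1×6 = 70 − 6 = 64°C

64°C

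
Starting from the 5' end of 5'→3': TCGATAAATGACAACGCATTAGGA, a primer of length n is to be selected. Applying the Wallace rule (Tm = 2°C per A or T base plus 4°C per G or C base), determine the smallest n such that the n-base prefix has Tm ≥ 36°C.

First 13 bases: TCGATAAATGACA → Tm = 34°C (< 36°C)
First 14 bases: TCGATAAATGACAA → Tm = 36°C (≥ 36°C)
Since every base adds ≥2°C, Tm only increases with n, so the threshold is first crossed at n = 14.

n = 14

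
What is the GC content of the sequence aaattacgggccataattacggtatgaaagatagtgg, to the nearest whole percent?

38%

Scanning the sequence gives C=4, T=9, A=14, G=10.
G+C = 10 + 4 = 14 out of 37 bases
%GC = 14/37 × 100 = 37.84% ≈ 38%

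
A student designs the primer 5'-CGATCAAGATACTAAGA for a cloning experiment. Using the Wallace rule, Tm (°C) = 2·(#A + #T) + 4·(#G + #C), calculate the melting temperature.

Counting bases: T=3, C=3, A=8, G=3
A+T = 11, G+C = 6
Tm = 2×11 + 4×6 = 46°C

46°C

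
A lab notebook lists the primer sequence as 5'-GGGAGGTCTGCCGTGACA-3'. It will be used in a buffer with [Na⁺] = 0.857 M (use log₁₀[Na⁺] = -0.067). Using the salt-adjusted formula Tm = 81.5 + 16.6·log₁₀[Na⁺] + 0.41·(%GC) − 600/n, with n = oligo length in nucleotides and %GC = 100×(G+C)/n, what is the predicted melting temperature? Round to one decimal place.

Length n = 18. G=8, A=3, C=4, T=3
G+C = 12, so %GC = 12/18 × 100 = 66.667%
Salt term: 16.6 × (-0.067) = -1.112
GC term: 0.41 × 66.667 = 27.333; length term: −600/18 = −33.333
Tm = 81.5 + (-1.112) + 27.333 − 33.333 = 74.388 → 74.4°C

74.4°C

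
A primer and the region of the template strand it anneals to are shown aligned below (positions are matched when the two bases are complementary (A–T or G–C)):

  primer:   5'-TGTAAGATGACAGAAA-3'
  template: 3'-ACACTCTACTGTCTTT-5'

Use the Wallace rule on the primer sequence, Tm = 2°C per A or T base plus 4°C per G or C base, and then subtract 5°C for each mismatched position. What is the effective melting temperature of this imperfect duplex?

37°C

Primer base counts: A=8, T=3, G=4, C=1 → A+T=11, G+C=5
Perfect-match Tm = 2(11) + 4(5) = 22 + 20 = 42°C
Mismatches (positions where the bases are not complementary): 1 (at position 4)
Effective Tm = 42 − 1×5 = 42 − 5 = 37°C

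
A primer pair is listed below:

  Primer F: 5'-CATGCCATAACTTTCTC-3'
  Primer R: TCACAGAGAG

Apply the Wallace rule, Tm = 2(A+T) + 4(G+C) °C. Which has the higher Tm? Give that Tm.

Primer F: A+T=10, G+C=7 → Tm = 2(10)+4(7) = 48°C
Primer R: A+T=5, G+C=5 → Tm = 2(5)+4(5) = 30°C
48°C vs 30°C → primer F is higher.

Primer F, 48°C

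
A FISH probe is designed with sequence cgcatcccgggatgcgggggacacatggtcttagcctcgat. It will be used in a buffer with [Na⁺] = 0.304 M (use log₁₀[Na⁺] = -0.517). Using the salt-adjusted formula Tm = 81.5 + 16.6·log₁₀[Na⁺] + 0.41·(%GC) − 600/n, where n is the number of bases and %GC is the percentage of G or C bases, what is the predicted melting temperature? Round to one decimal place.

84.3°C

Length n = 41. Counting bases: A=7, T=8, C=12, G=14
G+C = 26, so %GC = 26/41 × 100 = 63.415%
Salt term: 16.6 × (-0.517) = -8.582
GC term: 0.41 × 63.415 = 26; length term: −600/41 = −14.634
Tm = 81.5 + (-8.582) + 26 − 14.634 = 84.284 → 84.3°C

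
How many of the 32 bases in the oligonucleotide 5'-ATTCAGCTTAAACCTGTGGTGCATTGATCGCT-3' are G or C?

14

Base counts: C=7, G=7, A=7, T=11
Total G or C: 7 + 7 = 14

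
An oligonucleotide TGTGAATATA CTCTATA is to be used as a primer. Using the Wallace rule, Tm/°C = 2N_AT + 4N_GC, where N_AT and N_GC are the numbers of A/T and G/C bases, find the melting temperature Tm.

Base counts: A=6, C=2, T=7, G=2
AT pairs contribute 13, GC pairs contribute 4.
Tm = 2×13 + 4×4 = 42°C

42°C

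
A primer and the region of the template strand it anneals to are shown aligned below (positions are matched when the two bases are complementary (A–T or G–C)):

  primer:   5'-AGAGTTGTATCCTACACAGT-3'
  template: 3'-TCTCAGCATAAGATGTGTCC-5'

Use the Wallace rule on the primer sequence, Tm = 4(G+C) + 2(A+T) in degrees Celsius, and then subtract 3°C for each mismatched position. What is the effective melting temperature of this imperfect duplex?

Primer base counts: A=6, T=6, G=4, C=4 → A+T=12, G+C=8
Perfect-match Tm = 2(12) + 4(8) = 24 + 32 = 56°C
Mismatches (positions where the bases are not complementary): 3 (at positions 6, 11, 20)
Effective Tm = 56 − 3×3 = 56 − 9 = 47°C

47°C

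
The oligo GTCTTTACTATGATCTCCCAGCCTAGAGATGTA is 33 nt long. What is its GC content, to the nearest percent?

42%

Base counts: A=8, T=11, G=6, C=8
G+C = 6 + 8 = 14 out of 33 bases
%GC = 14/33 × 100 = 42.42% ≈ 42%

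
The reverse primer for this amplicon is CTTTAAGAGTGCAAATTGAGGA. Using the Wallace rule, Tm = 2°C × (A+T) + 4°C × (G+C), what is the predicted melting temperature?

Scanning the sequence gives A=8, G=6, T=6, C=2.
AT pairs contribute 14, GC pairs contribute 8.
Tm = 4·8 + 2·14 = 32 + 28 = 60°C

60°C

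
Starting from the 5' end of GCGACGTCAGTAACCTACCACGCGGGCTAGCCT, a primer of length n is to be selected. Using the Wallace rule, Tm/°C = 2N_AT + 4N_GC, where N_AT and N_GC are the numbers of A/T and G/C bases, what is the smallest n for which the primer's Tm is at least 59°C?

n = 19

First 18 bases: GCGACGTCAGTAACCTAC → Tm = 56°C (< 59°C)
First 19 bases: GCGACGTCAGTAACCTACC → Tm = 60°C (≥ 59°C)
Each additional base adds 2°C (A/T) or 4°C (G/C), so Tm is non-decreasing in n; n = 19 is the first length to reach 59°C.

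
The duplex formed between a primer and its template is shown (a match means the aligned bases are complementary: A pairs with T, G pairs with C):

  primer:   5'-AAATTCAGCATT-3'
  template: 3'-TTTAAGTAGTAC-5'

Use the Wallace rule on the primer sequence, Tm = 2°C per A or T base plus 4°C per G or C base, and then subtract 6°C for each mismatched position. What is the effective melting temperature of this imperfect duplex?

18°C

Primer base counts: A=5, T=4, G=1, C=2 → A+T=9, G+C=3
Perfect-match Tm = 2(9) + 4(3) = 18 + 12 = 30°C
Mismatches (positions where the bases are not complementary): 2 (at positions 8, 12)
Effective Tm = 30 − 2×6 = 30 − 12 = 18°C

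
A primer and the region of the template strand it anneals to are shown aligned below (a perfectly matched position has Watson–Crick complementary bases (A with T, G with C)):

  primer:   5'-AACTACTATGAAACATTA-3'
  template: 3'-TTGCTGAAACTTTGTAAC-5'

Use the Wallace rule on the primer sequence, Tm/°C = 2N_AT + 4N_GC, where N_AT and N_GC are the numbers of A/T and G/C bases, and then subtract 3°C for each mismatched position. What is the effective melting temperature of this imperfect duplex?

35°C

Primer base counts: A=9, T=5, G=1, C=3 → A+T=14, G+C=4
Perfect-match Tm = 2(14) + 4(4) = 28 + 16 = 44°C
Mismatches (positions where the bases are not complementary): 3 (at positions 4, 8, 18)
Effective Tm = 44 − 3×3 = 44 − 9 = 35°C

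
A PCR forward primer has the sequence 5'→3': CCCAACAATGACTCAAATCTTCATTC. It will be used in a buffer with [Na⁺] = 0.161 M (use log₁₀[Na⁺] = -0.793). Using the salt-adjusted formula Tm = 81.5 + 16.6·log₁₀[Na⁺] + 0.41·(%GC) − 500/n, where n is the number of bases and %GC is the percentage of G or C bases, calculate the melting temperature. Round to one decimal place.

Length n = 26. Scanning the sequence gives T=7, C=9, G=1, A=9.
G+C = 10, so %GC = 10/26 × 100 = 38.462%
Salt term: 16.6 × (-0.793) = -13.164
GC term: 0.41 × 38.462 = 15.769; length term: −500/26 = −19.231
Tm = 81.5 + (-13.164) + 15.769 − 19.231 = 64.874 → 64.9°C

64.9°C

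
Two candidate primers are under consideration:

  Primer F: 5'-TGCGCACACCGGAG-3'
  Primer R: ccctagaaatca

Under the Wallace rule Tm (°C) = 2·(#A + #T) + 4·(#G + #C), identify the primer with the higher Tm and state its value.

Primer F: A+T=4, G+C=10 → Tm = 2(4)+4(10) = 48°C
Primer R: A+T=7, G+C=5 → Tm = 2(7)+4(5) = 34°C
48°C vs 34°C → primer F is higher.

Primer F, 48°C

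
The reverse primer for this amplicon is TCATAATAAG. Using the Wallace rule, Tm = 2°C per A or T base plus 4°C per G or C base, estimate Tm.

T=3, G=1, A=5, C=1
AT pairs contribute 8, GC pairs contribute 2.
Tm = 2×8 + 4×2 = 24°C

24°C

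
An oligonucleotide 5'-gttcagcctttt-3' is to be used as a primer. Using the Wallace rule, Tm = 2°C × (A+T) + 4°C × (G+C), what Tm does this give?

34°C

T=6, A=1, C=3, G=2
A+T = 7, G+C = 5
Tm = 2×7 + 4×5 = 34°C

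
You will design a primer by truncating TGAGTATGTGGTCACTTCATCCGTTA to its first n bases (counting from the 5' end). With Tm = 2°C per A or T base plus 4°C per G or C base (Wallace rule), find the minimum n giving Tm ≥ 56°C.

First 19 bases: TGAGTATGTGGTCACTTCA → Tm = 54°C (< 56°C)
First 20 bases: TGAGTATGTGGTCACTTCAT → Tm = 56°C (≥ 56°C)
Since every base adds ≥2°C, Tm only increases with n, so the threshold is first crossed at n = 20.

n = 20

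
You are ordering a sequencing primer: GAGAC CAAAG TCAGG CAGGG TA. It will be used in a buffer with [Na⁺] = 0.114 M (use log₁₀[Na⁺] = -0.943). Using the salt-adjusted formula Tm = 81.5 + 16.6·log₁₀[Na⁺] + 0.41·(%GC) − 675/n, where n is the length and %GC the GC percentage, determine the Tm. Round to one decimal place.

Length n = 22. Scanning the sequence gives C=4, G=8, T=2, A=8.
G+C = 12, so %GC = 12/22 × 100 = 54.545%
Salt term: 16.6 × (-0.943) = -15.654
GC term: 0.41 × 54.545 = 22.363; length term: −675/22 = −30.682
Tm = 81.5 + (-15.654) + 22.363 − 30.682 = 57.527 → 57.5°C

57.5°C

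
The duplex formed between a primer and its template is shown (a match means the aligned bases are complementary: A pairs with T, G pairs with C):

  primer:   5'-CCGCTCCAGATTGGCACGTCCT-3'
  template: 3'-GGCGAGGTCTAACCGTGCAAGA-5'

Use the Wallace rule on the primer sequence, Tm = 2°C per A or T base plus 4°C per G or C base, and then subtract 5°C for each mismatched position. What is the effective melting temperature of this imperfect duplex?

67°C

Primer base counts: A=3, T=5, G=5, C=9 → A+T=8, G+C=14
Perfect-match Tm = 2(8) + 4(14) = 16 + 56 = 72°C
Mismatches (positions where the bases are not complementary): 1 (at position 20)
Effective Tm = 72 − 1×5 = 72 − 5 = 67°C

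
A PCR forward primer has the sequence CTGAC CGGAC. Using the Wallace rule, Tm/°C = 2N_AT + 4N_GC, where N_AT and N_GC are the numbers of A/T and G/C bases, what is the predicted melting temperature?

34°C

Counting bases: C=4, T=1, G=3, A=2
A+T = 3, G+C = 7
Tm = 2(3) + 4(7) = 6 + 28 = 34°C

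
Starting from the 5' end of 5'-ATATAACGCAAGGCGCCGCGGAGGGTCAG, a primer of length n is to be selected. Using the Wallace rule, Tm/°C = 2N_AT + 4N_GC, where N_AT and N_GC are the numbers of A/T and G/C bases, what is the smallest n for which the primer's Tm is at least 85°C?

First 26 bases: ATATAACGCAAGGCGCCGCGGAGGGT → Tm = 84°C (< 85°C)
First 27 bases: ATATAACGCAAGGCGCCGCGGAGGGTC → Tm = 88°C (≥ 85°C)
Since every base adds ≥2°C, Tm only increases with n, so the threshold is first crossed at n = 27.

n = 27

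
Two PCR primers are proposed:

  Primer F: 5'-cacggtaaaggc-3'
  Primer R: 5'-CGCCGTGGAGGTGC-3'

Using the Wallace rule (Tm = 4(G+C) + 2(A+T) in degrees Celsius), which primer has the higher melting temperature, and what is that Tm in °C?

Primer F: A+T=5, G+C=7 → Tm = 2(5)+4(7) = 38°C
Primer R: A+T=3, G+C=11 → Tm = 2(3)+4(11) = 50°C
38°C vs 50°C → primer R is higher.

Primer R, 50°C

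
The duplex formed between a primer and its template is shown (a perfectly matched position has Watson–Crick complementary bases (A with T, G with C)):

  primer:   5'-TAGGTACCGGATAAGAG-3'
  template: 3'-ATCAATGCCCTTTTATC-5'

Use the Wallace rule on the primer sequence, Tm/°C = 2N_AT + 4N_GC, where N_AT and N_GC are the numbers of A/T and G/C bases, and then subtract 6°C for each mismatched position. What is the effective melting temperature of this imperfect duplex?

26°C

Primer base counts: A=6, T=3, G=6, C=2 → A+T=9, G+C=8
Perfect-match Tm = 2(9) + 4(8) = 18 + 32 = 50°C
Mismatches (positions where the bases are not complementary): 4 (at positions 4, 8, 12, 15)
Effective Tm = 50 − 4×6 = 50 − 24 = 26°C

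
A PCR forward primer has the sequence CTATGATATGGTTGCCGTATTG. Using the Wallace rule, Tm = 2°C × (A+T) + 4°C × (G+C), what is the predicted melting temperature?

Scanning the sequence gives T=9, C=3, A=4, G=6.
So N_AT = 13 and N_GC = 9.
Tm = 4·9 + 2·13 = 36 + 26 = 62°C

62°C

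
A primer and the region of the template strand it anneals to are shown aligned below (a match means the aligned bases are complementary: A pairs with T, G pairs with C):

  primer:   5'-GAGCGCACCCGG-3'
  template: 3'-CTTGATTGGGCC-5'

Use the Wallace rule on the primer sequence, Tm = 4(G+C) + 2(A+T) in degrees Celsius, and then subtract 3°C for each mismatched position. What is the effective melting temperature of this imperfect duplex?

35°C

Primer base counts: A=2, T=0, G=5, C=5 → A+T=2, G+C=10
Perfect-match Tm = 2(2) + 4(10) = 4 + 40 = 44°C
Mismatches (positions where the bases are not complementary): 3 (at positions 3, 5, 6)
Effective Tm = 44 − 3×3 = 44 − 9 = 35°C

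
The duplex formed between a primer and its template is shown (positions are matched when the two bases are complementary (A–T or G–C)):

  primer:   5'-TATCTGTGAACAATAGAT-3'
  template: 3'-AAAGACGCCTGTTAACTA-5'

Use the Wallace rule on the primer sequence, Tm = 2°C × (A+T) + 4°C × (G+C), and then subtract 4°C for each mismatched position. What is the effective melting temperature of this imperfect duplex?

Primer base counts: A=7, T=6, G=3, C=2 → A+T=13, G+C=5
Perfect-match Tm = 2(13) + 4(5) = 26 + 20 = 46°C
Mismatches (positions where the bases are not complementary): 4 (at positions 2, 7, 9, 15)
Effective Tm = 46 − 4×4 = 46 − 16 = 30°C

30°C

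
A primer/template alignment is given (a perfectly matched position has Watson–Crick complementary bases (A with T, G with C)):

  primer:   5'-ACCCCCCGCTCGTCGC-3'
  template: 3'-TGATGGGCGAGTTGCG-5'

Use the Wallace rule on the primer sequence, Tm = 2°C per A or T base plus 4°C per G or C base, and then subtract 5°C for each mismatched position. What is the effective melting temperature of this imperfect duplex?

Primer base counts: A=1, T=2, G=3, C=10 → A+T=3, G+C=13
Perfect-match Tm = 2(3) + 4(13) = 6 + 52 = 58°C
Mismatches (positions where the bases are not complementary): 4 (at positions 3, 4, 12, 13)
Effective Tm = 58 − 4×5 = 58 − 20 = 38°C

38°C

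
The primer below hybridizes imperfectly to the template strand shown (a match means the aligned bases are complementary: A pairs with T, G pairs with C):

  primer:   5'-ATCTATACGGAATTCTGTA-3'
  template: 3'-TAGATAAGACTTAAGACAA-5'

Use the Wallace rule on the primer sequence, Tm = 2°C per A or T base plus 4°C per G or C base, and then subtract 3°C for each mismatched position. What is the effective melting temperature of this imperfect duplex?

Primer base counts: A=6, T=7, G=3, C=3 → A+T=13, G+C=6
Perfect-match Tm = 2(13) + 4(6) = 26 + 24 = 50°C
Mismatches (positions where the bases are not complementary): 3 (at positions 7, 9, 19)
Effective Tm = 50 − 3×3 = 50 − 9 = 41°C

41°C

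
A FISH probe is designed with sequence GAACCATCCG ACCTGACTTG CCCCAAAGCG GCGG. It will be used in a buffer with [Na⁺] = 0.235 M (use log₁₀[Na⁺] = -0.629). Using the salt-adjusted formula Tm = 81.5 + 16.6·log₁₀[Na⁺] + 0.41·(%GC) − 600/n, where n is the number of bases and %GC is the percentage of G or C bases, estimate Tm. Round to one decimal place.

Length n = 34. T=4, A=8, C=13, G=9
G+C = 22, so %GC = 22/34 × 100 = 64.706%
Salt term: 16.6 × (-0.629) = -10.441
GC term: 0.41 × 64.706 = 26.529; length term: −600/34 = −17.647
Tm = 81.5 + (-10.441) + 26.529 − 17.647 = 79.941 → 79.9°C

79.9°C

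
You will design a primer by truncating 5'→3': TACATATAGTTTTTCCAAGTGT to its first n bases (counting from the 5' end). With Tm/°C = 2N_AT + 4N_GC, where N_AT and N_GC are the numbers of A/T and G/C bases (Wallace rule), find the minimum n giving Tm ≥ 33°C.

n = 15

First 14 bases: TACATATAGTTTTT → Tm = 32°C (< 33°C)
First 15 bases: TACATATAGTTTTTC → Tm = 36°C (≥ 33°C)
Since every base adds ≥2°C, Tm only increases with n, so the threshold is first crossed at n = 15.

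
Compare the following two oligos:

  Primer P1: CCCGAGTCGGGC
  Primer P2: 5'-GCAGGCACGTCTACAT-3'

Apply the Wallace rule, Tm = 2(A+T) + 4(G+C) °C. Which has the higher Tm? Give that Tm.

Primer P2, 50°C

Primer P1: A+T=2, G+C=10 → Tm = 2(2)+4(10) = 44°C
Primer P2: A+T=7, G+C=9 → Tm = 2(7)+4(9) = 50°C
44°C vs 50°C → primer P2 is higher.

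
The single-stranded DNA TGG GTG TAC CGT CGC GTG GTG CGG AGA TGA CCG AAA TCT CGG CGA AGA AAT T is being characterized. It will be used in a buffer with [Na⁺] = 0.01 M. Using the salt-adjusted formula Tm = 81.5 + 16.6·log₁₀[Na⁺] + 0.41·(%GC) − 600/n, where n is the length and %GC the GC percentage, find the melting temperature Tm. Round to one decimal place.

59.6°C

Length n = 52. Base counts: C=10, G=19, A=12, T=11
G+C = 29, so %GC = 29/52 × 100 = 55.769%
Salt term: 16.6 × (-2) = -33.2
GC term: 0.41 × 55.769 = 22.865; length term: −600/52 = −11.538
Tm = 81.5 + (-33.2) + 22.865 − 11.538 = 59.627 → 59.6°C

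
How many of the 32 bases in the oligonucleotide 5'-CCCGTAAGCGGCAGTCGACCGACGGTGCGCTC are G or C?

23

Scanning the sequence gives A=5, T=4, C=12, G=11.
Total G or C: 11 + 12 = 23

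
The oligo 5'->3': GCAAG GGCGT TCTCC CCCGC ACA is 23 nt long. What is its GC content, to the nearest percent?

Scanning the sequence gives C=10, G=6, T=3, A=4.
G+C = 6 + 10 = 16 out of 23 bases
%GC = 16/23 × 100 = 69.57% ≈ 70%

70%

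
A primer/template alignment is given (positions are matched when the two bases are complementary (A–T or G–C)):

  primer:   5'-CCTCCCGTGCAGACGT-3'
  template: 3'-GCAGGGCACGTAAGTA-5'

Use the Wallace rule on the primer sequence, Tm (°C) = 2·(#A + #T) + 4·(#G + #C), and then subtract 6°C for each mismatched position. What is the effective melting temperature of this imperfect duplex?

Primer base counts: A=2, T=3, G=4, C=7 → A+T=5, G+C=11
Perfect-match Tm = 2(5) + 4(11) = 10 + 44 = 54°C
Mismatches (positions where the bases are not complementary): 4 (at positions 2, 12, 13, 15)
Effective Tm = 54 − 4×6 = 54 − 24 = 30°C

30°C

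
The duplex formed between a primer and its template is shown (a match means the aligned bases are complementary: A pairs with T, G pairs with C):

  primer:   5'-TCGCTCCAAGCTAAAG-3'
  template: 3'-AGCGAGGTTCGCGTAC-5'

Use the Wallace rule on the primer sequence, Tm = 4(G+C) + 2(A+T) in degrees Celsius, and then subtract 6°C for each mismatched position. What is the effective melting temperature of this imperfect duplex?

30°C

Primer base counts: A=5, T=3, G=3, C=5 → A+T=8, G+C=8
Perfect-match Tm = 2(8) + 4(8) = 16 + 32 = 48°C
Mismatches (positions where the bases are not complementary): 3 (at positions 12, 13, 15)
Effective Tm = 48 − 3×6 = 48 − 18 = 30°C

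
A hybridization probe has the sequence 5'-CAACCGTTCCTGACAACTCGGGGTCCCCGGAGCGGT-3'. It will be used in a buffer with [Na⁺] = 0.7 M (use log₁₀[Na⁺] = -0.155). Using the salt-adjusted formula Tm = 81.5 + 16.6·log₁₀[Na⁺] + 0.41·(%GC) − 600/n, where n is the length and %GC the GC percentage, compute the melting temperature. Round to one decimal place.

Length n = 36. A=6, G=11, T=6, C=13
G+C = 24, so %GC = 24/36 × 100 = 66.667%
Salt term: 16.6 × (-0.155) = -2.573
GC term: 0.41 × 66.667 = 27.333; length term: −600/36 = −16.667
Tm = 81.5 + (-2.573) + 27.333 − 16.667 = 89.593 → 89.6°C

89.6°C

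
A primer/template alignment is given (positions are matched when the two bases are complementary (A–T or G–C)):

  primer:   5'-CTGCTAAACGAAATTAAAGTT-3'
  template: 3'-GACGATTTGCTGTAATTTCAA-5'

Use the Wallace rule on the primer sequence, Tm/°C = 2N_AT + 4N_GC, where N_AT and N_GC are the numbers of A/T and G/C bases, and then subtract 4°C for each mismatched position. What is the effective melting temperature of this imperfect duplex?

50°C

Primer base counts: A=9, T=6, G=3, C=3 → A+T=15, G+C=6
Perfect-match Tm = 2(15) + 4(6) = 30 + 24 = 54°C
Mismatches (positions where the bases are not complementary): 1 (at position 12)
Effective Tm = 54 − 1×4 = 54 − 4 = 50°C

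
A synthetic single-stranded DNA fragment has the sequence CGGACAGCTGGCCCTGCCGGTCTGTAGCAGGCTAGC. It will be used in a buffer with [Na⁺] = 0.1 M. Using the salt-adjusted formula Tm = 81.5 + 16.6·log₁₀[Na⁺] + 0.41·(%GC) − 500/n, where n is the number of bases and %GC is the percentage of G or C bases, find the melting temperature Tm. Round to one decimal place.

Length n = 36. Counting bases: A=5, G=13, T=6, C=12
G+C = 25, so %GC = 25/36 × 100 = 69.444%
Salt term: 16.6 × (-1) = -16.6
GC term: 0.41 × 69.444 = 28.472; length term: −500/36 = −13.889
Tm = 81.5 + (-16.6) + 28.472 − 13.889 = 79.483 → 79.5°C

79.5°C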